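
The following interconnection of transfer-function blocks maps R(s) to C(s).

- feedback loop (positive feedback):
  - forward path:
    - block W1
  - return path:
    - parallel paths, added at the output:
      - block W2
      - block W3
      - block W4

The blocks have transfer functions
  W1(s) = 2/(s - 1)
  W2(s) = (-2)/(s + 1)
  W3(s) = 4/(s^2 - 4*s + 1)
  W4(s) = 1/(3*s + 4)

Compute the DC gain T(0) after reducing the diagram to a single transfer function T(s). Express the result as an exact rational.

Reducing step by step:

1. combine W2, W3, W4 in parallel = (-5*s^3 + 25*s^2 + 51*s + 9)/(3*s^4 - 5*s^3 - 21*s^2 - 9*s + 4)
2. apply the feedback formula to W1, (W2+W3+W4) = (6*s^4 - 10*s^3 - 42*s^2 - 18*s + 8)/(3*s^5 - 8*s^4 - 6*s^3 - 38*s^2 - 89*s - 22)
Step 2 gives the overall T(s). Then T(0) = 8/(-22) = -4/11.

Answer: -4/11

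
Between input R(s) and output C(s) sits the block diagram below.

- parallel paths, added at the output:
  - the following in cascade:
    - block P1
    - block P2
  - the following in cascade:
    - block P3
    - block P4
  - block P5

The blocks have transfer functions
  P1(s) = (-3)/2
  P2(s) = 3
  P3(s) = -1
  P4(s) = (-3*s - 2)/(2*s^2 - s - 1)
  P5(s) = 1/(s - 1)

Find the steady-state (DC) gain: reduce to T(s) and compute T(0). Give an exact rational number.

The answer is -15/2.

Reasoning:
Step 1: multiply P1, P2 (series) gives (-9)/2
Step 2: reduce the series chain P3, P4 gives (3*s + 2)/(2*s^2 - s - 1)
Step 3: sum the parallel branches (P1*P2), (P3*P4), P5 gives (-18*s^2 + 19*s + 15)/(4*s^2 - 2*s - 2)
DC gain: substitute s = 0 into T(s) from step 3: T(0) = 15/(-2) = -15/2.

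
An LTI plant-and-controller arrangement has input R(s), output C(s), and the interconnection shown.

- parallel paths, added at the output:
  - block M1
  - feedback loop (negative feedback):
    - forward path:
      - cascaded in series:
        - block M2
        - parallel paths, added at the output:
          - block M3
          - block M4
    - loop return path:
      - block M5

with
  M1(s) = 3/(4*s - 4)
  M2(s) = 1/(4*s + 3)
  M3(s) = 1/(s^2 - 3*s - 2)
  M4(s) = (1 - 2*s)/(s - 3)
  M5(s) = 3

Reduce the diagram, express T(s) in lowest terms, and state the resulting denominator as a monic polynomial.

First reduce the diagram to T(s).

(1) parallel reduction of M3, M4: (-2*s^3 + 7*s^2 + 2*s - 5)/(s^3 - 6*s^2 + 7*s + 6)
(2) combine M2, (M3+M4) in series: (-2*s^3 + 7*s^2 + 2*s - 5)/(4*s^4 - 21*s^3 + 10*s^2 + 45*s + 18)
(3) feedback reduction of (M2*(M3+M4)), M5: (-2*s^3 + 7*s^2 + 2*s - 5)/(4*s^4 - 27*s^3 + 31*s^2 + 51*s + 3)
(4) sum the parallel branches M1, [(M2*(M3+M4))/(1+(M2*(M3+M4))*M5)]: (4*s^4 - 45*s^3 + 73*s^2 + 125*s + 29)/(16*s^5 - 124*s^4 + 232*s^3 + 80*s^2 - 192*s - 12)
No further cancellation is possible in the step-4 result, so that is T(s). Its denominator becomes monic after dividing by the leading coefficient 16.

Answer: s^5 - 31*s^4/4 + 29*s^3/2 + 5*s^2 - 12*s - 3/4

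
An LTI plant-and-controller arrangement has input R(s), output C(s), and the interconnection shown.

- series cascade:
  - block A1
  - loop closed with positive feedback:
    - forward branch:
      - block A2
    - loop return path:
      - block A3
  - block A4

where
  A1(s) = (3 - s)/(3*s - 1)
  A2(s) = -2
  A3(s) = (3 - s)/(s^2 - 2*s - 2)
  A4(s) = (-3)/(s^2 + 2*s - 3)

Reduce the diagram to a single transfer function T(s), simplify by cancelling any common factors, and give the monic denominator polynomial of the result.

First reduce the diagram to T(s).

[1] close the feedback loop around A2, A3 -> (-2*s^2 + 4*s + 4)/(s^2 - 4*s + 4)
[2] reduce the series chain A1, [A2/(1-A2*A3)], A4 -> (-6*s^3 + 30*s^2 - 24*s - 36)/(3*s^5 - 7*s^4 - 19*s^3 + 67*s^2 - 56*s + 12)
T(s) is the step-2 result (common factors already cancelled). Leading coefficient of the denominator: 3. Divide through by 3 for the monic polynomial.

Answer: s^5 - 7*s^4/3 - 19*s^3/3 + 67*s^2/3 - 56*s/3 + 4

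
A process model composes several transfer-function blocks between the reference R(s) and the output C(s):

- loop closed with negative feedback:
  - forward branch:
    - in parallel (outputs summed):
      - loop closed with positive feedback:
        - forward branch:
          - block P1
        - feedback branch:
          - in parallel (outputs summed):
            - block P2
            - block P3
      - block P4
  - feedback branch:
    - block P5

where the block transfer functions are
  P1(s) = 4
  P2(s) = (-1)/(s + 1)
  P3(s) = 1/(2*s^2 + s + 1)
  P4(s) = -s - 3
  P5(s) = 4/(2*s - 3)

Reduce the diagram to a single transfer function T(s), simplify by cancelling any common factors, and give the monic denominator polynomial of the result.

First reduce the diagram to T(s).

1. reduce the parallel group P2, P3 = (-2*s^2)/(2*s^3 + 3*s^2 + 2*s + 1)
2. feedback reduction of P1, (P2+P3) = (8*s^3 + 12*s^2 + 8*s + 4)/(2*s^3 + 11*s^2 + 2*s + 1)
3. add [P1/(1-P1*(P2+P3))], P4 (parallel) = (-2*s^4 - 9*s^3 - 23*s^2 + s + 1)/(2*s^3 + 11*s^2 + 2*s + 1)
4. apply the feedback formula to ([P1/(1-P1*(P2+P3))]+P4), P5 = (4*s^5 + 12*s^4 + 19*s^3 - 71*s^2 + s + 3)/(4*s^4 + 20*s^3 + 121*s^2 - 1)
T(s) is the step-4 result (common factors already cancelled). Leading coefficient of the denominator: 4. Divide through by 4 for the monic polynomial.

Answer: s^4 + 5*s^3 + 121*s^2/4 - 1/4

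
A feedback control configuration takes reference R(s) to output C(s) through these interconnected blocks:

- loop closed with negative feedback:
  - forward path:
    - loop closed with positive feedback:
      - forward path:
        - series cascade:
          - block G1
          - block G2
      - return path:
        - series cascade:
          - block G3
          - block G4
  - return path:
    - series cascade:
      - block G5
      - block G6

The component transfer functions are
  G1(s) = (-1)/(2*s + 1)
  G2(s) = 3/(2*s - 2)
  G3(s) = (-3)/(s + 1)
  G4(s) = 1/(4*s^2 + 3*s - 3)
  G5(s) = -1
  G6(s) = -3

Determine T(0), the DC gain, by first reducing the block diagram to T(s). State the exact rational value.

The answer is 3/8.

Reasoning:
Step 1. multiply G1, G2 (series) -> (-3)/(4*s^2 - 2*s - 2)
Step 2. multiply G3, G4 (series) -> (-3)/(4*s^3 + 7*s^2 - 3)
Step 3. reduce the feedback loop with forward (G1*G2) and return (G3*G4) -> (-12*s^3 - 21*s^2 + 9)/(16*s^5 + 20*s^4 - 22*s^3 - 26*s^2 + 6*s - 3)
Step 4. series reduction of G5, G6 -> 3
Step 5. close the feedback loop around [(G1*G2)/(1-(G1*G2)*(G3*G4))], (G5*G6) -> (-12*s^3 - 21*s^2 + 9)/(16*s^5 + 20*s^4 - 58*s^3 - 89*s^2 + 6*s + 24)
DC gain: substitute s = 0 into T(s) from step 5: T(0) = 9/24 = 3/8.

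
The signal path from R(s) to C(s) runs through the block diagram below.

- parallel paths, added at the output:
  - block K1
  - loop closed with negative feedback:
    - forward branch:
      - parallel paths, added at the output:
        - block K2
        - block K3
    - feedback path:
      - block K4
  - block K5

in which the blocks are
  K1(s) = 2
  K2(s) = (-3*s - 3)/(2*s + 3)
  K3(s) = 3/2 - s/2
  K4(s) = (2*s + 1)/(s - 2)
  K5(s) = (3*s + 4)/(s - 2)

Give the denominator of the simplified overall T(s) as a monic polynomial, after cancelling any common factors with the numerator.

First reduce the diagram to T(s).

Step 1. parallel reduction of K2, K3 -> (-2*s^2 - 3*s + 3)/(4*s + 6)
Step 2. collapse the loop ((K2+K3) forward, K4 return) -> (2*s^3 - s^2 - 9*s + 6)/(4*s^3 + 4*s^2 - s + 9)
Step 3. parallel reduction of K1, [(K2+K3)/(1+(K2+K3)*K4)], K5 -> (22*s^4 + 15*s^3 - 12*s^2 + 69*s - 12)/(4*s^4 - 4*s^3 - 9*s^2 + 11*s - 18)
No further cancellation is possible in the step-3 result, so that is T(s). Its denominator becomes monic after dividing by the leading coefficient 4.

Answer: s^4 - s^3 - 9*s^2/4 + 11*s/4 - 9/2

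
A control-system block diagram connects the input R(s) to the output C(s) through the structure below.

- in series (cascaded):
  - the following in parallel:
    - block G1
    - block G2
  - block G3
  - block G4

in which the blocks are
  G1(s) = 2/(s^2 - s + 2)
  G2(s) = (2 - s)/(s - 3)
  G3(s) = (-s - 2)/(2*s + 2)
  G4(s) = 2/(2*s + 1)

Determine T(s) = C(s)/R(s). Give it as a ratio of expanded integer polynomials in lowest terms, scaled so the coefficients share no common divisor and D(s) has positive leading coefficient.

1. sum the parallel branches G1, G2 gives (-s^3 + 3*s^2 - 2*s - 2)/(s^3 - 4*s^2 + 5*s - 6)
2. series reduction of (G1+G2), G3, G4 - this is the overall T(s), already in the required normalized form

Hence the answer: (s^4 - s^3 - 4*s^2 + 6*s + 4)/(2*s^5 - 5*s^4 - s^3 - s^2 - 13*s - 6)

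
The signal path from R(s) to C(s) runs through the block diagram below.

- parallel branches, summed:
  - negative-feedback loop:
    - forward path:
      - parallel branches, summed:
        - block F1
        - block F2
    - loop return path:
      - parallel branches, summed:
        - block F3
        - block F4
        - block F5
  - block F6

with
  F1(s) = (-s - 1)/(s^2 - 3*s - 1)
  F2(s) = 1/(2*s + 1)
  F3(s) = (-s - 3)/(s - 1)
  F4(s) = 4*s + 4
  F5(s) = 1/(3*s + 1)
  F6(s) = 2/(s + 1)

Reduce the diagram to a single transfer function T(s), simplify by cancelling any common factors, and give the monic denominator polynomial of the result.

1. combine F1, F2 in parallel = (-s^2 - 6*s - 2)/(2*s^3 - 5*s^2 - 5*s - 1)
2. sum the parallel branches F3, F4, F5 = (12*s^3 + s^2 - 21*s - 8)/(3*s^2 - 2*s - 1)
3. reduce the feedback loop with forward (F1+F2) and return (F3+F4+F5) = (3*s^4 + 16*s^3 - 7*s^2 - 10*s - 2)/(6*s^5 + 92*s^4 + 16*s^3 - 144*s^2 - 97*s - 17)
4. add [(F1+F2)/(1+(F1+F2)*(F3+F4+F5))], F6 (parallel) = (15*s^5 + 203*s^4 + 41*s^3 - 305*s^2 - 206*s - 36)/(6*s^6 + 98*s^5 + 108*s^4 - 128*s^3 - 241*s^2 - 114*s - 17)
Step 4 gives the fully reduced T(s), with no common factor left to cancel. The denominator's leading coefficient is 6, so divide each of its coefficients by 6 to get the monic form.

Answer: s^6 + 49*s^5/3 + 18*s^4 - 64*s^3/3 - 241*s^2/6 - 19*s - 17/6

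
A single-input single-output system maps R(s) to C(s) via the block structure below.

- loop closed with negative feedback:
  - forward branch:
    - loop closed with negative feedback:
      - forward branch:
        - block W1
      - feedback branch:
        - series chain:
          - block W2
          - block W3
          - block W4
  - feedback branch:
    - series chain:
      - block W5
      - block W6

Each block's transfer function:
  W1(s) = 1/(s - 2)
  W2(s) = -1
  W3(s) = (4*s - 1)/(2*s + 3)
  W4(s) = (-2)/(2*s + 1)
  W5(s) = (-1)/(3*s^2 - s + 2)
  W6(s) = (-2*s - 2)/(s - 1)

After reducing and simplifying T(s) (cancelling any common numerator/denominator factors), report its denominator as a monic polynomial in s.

[1] series reduction of W2, W3, W4, giving (8*s - 2)/(4*s^2 + 8*s + 3)
[2] close the feedback loop around W1, (W2*W3*W4), giving (4*s^2 + 8*s + 3)/(4*s^3 - 5*s - 8)
[3] reduce the series chain W5, W6, giving (2*s + 2)/(3*s^3 - 4*s^2 + 3*s - 2)
[4] collapse the loop ([W1/(1+W1*(W2*W3*W4))] forward, (W5*W6) return), giving (12*s^5 + 8*s^4 - 11*s^3 + 4*s^2 - 7*s - 6)/(12*s^6 - 16*s^5 - 3*s^4 - 4*s^3 + 41*s^2 + 8*s + 22)
No further cancellation is possible in the step-4 result, so that is T(s). Its denominator becomes monic after dividing by the leading coefficient 12.

Answer: s^6 - 4*s^5/3 - s^4/4 - s^3/3 + 41*s^2/12 + 2*s/3 + 11/6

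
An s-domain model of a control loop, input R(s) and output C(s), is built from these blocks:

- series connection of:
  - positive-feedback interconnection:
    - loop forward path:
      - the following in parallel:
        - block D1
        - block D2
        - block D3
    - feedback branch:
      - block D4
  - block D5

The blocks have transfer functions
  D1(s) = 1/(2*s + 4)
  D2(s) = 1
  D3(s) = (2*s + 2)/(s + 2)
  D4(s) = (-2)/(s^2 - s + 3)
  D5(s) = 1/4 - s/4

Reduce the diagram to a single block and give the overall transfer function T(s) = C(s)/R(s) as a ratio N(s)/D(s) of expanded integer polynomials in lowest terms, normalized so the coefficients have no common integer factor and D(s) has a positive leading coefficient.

Reducing step by step:

Step 1 - add D1, D2, D3 (parallel) gives (6*s + 9)/(2*s + 4)
Step 2 - reduce the feedback loop with forward (D1+D2+D3) and return D4 gives (6*s^3 + 3*s^2 + 9*s + 27)/(2*s^3 + 2*s^2 + 14*s + 30)
Step 3 - multiply [(D1+D2+D3)/(1-(D1+D2+D3)*D4)], D5 (series): this yields T(s), and no further normalization is needed

Answer: (-6*s^4 + 3*s^3 - 6*s^2 - 18*s + 27)/(8*s^3 + 8*s^2 + 56*s + 120)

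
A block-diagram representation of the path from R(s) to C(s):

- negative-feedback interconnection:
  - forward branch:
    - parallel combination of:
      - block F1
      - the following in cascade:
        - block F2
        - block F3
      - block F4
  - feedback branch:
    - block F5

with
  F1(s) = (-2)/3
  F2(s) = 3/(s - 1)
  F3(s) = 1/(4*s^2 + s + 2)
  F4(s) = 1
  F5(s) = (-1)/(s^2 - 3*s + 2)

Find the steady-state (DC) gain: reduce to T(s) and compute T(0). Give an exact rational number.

First reduce the diagram to T(s).

Step 1. multiply F2, F3 (series) = 3/(4*s^3 - 3*s^2 + s - 2)
Step 2. reduce the parallel group F1, (F2*F3), F4 = (4*s^3 - 3*s^2 + s + 7)/(12*s^3 - 9*s^2 + 3*s - 6)
Step 3. reduce the feedback loop with forward (F1+(F2*F3)+F4) and return F5 = (4*s^5 - 15*s^4 + 18*s^3 - 2*s^2 - 19*s + 14)/(12*s^5 - 45*s^4 + 50*s^3 - 30*s^2 + 23*s - 19)
That last expression is T(s); at s = 0 only the constant terms survive, so T(0) = 14/(-19) = -14/19.

Answer: -14/19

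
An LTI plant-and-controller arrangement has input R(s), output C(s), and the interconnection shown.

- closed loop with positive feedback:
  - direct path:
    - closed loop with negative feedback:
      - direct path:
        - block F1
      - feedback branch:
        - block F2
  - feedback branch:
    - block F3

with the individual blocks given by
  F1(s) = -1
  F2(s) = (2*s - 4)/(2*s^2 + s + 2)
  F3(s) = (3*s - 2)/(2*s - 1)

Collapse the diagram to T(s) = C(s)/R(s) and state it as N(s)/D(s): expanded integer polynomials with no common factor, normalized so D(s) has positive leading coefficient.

First reduce the diagram to T(s).

Step 1. apply the feedback formula to F1, F2; result (-2*s^2 - s - 2)/(2*s^2 - s + 6)
Step 2. feedback reduction of [F1/(1+F1*F2)], F3, giving the overall T(s)

Answer: (-4*s^3 - 3*s + 2)/(10*s^3 - 5*s^2 + 17*s - 10)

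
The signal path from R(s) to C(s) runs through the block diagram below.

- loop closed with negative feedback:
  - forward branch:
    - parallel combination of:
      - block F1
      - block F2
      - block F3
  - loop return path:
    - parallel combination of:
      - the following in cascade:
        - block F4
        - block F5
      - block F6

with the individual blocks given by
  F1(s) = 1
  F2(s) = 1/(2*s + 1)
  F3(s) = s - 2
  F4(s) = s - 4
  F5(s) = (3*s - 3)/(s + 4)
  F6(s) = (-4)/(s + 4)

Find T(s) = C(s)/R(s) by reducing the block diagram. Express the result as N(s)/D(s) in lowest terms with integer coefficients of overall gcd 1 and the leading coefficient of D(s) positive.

Answer: (2*s^3 + 7*s^2 - 4*s)/(6*s^4 - 33*s^3 + 33*s^2 + s + 4)

Working:
1. reduce the parallel group F1, F2, F3 -> (2*s^2 - s)/(2*s + 1)
2. cascade F4, F5 -> (3*s^2 - 15*s + 12)/(s + 4)
3. parallel reduction of (F4*F5), F6 -> (3*s^2 - 15*s + 8)/(s + 4)
4. reduce the feedback loop with forward (F1+F2+F3) and return ((F4*F5)+F6): this yields T(s), and no further normalization is needed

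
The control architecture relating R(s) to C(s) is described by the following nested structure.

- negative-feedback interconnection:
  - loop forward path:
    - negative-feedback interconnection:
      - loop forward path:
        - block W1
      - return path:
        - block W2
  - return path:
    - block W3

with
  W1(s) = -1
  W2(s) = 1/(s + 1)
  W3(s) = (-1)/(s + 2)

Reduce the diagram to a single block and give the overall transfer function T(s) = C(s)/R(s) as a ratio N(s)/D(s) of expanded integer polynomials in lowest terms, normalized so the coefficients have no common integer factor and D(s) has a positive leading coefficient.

First reduce the diagram to T(s).

(1) close the feedback loop around W1, W2 = (-s - 1)/s
(2) feedback reduction of [W1/(1+W1*W2)], W3, giving the overall T(s)

Answer: (-s^2 - 3*s - 2)/(s^2 + 3*s + 1)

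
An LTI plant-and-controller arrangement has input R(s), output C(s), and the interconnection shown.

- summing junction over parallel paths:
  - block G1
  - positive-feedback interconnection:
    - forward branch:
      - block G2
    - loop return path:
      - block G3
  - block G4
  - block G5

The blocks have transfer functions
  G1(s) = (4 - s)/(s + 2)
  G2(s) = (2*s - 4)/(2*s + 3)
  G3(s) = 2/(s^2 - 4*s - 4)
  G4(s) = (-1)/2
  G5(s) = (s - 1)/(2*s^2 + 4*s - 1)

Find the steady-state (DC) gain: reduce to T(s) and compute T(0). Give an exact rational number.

Answer: -3/2

Working:
1. feedback reduction of G2, G3; result (2*s^3 - 12*s^2 + 8*s + 16)/(2*s^3 - 5*s^2 - 24*s - 4)
2. parallel reduction of G1, [G2/(1-G2*G3)], G4, G5; result (-4*s^6 + 18*s^5 + 60*s^4 - 173*s^3 - 238*s^2 + 316*s - 24)/(8*s^6 + 12*s^5 - 148*s^4 - 478*s^3 - 380*s^2 + 40*s + 16)
DC gain: substitute s = 0 into T(s) from step 2: T(0) = -24/16 = -3/2.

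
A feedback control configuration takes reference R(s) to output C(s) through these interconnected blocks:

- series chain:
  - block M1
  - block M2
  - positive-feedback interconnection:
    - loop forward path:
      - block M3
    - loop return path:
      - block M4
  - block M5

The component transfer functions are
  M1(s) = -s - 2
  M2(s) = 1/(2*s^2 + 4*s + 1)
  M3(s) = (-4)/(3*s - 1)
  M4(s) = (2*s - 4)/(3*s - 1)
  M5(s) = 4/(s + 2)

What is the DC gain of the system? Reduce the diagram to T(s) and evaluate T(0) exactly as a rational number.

Step 1: collapse the loop (M3 forward, M4 return) -> (4 - 12*s)/(9*s^2 + 2*s - 15)
Step 2: combine M1, M2, [M3/(1-M3*M4)], M5 in series -> (48*s - 16)/(18*s^4 + 40*s^3 - 13*s^2 - 58*s - 15)
That last expression is T(s); at s = 0 only the constant terms survive, so T(0) = -16/(-15) = 16/15.

Final answer: 16/15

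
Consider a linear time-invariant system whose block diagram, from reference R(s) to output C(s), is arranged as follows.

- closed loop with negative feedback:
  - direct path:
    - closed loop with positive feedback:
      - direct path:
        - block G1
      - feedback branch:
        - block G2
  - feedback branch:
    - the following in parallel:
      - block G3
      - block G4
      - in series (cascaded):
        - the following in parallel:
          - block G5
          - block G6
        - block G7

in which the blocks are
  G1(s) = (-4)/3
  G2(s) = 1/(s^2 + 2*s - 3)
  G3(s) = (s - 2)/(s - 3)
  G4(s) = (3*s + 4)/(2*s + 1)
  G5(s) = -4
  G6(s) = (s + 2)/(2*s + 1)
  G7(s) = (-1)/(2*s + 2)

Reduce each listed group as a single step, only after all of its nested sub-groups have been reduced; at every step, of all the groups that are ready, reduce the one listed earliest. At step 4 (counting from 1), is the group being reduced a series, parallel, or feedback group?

Reducing step by step:

Step 1: feedback reduction of G1, G2
Step 2: parallel reduction of G5, G6
Step 3: multiply (G5+G6), G7 (series)
Step 4: add G3, G4, ((G5+G6)*G7) (parallel)
Step 5: collapse the loop ([G1/(1-G1*G2)] forward, (G3+G4+((G5+G6)*G7)) return)
Step 4: parallel.

Answer: parallel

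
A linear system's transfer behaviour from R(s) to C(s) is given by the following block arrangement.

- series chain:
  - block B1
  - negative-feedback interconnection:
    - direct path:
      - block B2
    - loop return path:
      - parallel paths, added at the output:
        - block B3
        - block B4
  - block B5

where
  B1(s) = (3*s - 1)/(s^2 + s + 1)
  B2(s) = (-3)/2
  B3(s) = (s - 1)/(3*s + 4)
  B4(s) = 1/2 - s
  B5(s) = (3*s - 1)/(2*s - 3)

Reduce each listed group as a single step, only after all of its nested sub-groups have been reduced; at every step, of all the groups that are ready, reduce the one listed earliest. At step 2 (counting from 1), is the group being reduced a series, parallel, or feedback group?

(1) add B3, B4 (parallel)
(2) feedback reduction of B2, (B3+B4)
(3) cascade B1, [B2/(1+B2*(B3+B4))], B5
So the answer for step 2 is feedback.

Final answer: feedback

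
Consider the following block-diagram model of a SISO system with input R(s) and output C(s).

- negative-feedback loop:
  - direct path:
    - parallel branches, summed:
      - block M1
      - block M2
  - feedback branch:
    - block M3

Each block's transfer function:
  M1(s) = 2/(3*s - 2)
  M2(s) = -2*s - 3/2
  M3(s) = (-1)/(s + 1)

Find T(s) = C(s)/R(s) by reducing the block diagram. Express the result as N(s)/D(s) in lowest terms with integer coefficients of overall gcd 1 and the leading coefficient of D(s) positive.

The answer is (-12*s^3 - 13*s^2 + 9*s + 10)/(18*s^2 + 3*s - 14).

Reasoning:
[1] combine M1, M2 in parallel -> (-12*s^2 - s + 10)/(6*s - 4)
[2] collapse the loop ((M1+M2) forward, M3 return); the result is T(s) itself (integer coefficients, no common factor, positive leading denominator coefficient)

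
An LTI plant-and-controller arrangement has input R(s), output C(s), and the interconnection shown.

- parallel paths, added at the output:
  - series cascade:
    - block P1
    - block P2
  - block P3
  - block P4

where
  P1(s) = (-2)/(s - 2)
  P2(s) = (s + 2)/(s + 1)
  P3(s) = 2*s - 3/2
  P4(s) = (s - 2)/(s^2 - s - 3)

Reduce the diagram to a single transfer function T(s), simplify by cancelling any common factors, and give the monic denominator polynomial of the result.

Step 1 - reduce the series chain P1, P2 = (-2*s - 4)/(s^2 - s - 2)
Step 2 - combine (P1*P2), P3, P4 in parallel = (4*s^5 - 11*s^4 - 12*s^3 + 22*s^2 + 29*s + 14)/(2*s^4 - 4*s^3 - 8*s^2 + 10*s + 12)
No further cancellation is possible in the step-2 result, so that is T(s). Its denominator becomes monic after dividing by the leading coefficient 2.

Final answer: s^4 - 2*s^3 - 4*s^2 + 5*s + 6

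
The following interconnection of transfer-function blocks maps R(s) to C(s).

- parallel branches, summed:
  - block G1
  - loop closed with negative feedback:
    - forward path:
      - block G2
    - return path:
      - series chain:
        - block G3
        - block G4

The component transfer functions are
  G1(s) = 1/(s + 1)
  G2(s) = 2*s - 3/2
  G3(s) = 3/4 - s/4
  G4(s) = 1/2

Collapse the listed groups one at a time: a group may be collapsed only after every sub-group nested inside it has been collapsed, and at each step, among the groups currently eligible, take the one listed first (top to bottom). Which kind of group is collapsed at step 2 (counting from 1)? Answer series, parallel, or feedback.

Answer: feedback

Working:
Step 1. multiply G3, G4 (series)
Step 2. apply the feedback formula to G2, (G3*G4)
Step 3. add G1, [G2/(1+G2*(G3*G4))] (parallel)
So the answer for step 2 is feedback.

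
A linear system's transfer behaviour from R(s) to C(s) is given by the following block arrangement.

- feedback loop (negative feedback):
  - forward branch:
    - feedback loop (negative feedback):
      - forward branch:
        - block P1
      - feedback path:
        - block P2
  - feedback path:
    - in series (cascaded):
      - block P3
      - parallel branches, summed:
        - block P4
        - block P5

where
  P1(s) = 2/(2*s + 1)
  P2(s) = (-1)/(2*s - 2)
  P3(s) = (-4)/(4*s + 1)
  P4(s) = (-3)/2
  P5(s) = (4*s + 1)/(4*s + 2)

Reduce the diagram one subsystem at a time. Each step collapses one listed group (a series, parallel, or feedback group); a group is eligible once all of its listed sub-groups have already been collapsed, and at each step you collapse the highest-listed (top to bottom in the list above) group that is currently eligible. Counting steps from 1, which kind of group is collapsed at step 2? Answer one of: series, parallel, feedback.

Reducing step by step:

Step 1: feedback reduction of P1, P2
Step 2: combine P4, P5 in parallel
Step 3: combine P3, (P4+P5) in series
Step 4: close the feedback loop around [P1/(1+P1*P2)], (P3*(P4+P5))
So the answer for step 2 is parallel.

Answer: parallel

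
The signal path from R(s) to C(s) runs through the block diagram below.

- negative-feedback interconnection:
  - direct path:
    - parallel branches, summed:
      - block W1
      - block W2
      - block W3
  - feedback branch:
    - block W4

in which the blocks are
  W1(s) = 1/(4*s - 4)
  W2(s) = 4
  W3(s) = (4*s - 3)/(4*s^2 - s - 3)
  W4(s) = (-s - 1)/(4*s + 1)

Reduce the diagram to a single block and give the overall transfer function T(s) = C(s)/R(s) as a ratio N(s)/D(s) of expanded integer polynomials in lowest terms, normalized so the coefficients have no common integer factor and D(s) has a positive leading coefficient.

Reducing step by step:

(1) combine W1, W2, W3 in parallel -> (64*s^2 + 4*s - 57)/(16*s^2 - 4*s - 12)
(2) collapse the loop ((W1+W2+W3) forward, W4 return): this yields T(s), and no further normalization is needed

Answer: (-256*s^3 - 80*s^2 + 224*s + 57)/(68*s^2 - s - 45)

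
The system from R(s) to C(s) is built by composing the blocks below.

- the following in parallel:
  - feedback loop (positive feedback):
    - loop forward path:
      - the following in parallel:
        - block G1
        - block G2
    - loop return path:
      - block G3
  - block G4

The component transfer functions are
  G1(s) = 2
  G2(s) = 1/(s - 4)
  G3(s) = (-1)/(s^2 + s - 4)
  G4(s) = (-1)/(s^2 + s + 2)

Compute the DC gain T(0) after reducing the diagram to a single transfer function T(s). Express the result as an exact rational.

The answer is 47/18.

Reasoning:
Step 1: combine G1, G2 in parallel = (2*s - 7)/(s - 4)
Step 2: apply the feedback formula to (G1+G2), G3 = (2*s^3 - 5*s^2 - 15*s + 28)/(s^3 - 3*s^2 - 6*s + 9)
Step 3: add [(G1+G2)/(1-(G1+G2)*G3)], G4 (parallel) = (2*s^5 - 3*s^4 - 17*s^3 + 6*s^2 + 4*s + 47)/(s^5 - 2*s^4 - 7*s^3 - 3*s^2 - 3*s + 18)
That last expression is T(s); at s = 0 only the constant terms survive, so T(0) = 47/18.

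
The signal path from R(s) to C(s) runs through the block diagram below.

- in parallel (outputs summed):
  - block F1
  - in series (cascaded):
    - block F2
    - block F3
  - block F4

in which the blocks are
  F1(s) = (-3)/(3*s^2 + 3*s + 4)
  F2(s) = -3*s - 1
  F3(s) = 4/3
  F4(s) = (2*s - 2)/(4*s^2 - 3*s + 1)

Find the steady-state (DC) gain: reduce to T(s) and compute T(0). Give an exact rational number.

Step 1 - series reduction of F2, F3: -4*s - 4/3
Step 2 - sum the parallel branches F1, (F2*F3), F4: (-144*s^5 - 84*s^4 - 114*s^3 + 32*s^2 + 21*s - 49)/(36*s^4 + 9*s^3 + 30*s^2 - 27*s + 12)
Evaluating the step-2 result (the overall T(s)) at s = 0 gives T(0) = -49/12.

Hence the answer: -49/12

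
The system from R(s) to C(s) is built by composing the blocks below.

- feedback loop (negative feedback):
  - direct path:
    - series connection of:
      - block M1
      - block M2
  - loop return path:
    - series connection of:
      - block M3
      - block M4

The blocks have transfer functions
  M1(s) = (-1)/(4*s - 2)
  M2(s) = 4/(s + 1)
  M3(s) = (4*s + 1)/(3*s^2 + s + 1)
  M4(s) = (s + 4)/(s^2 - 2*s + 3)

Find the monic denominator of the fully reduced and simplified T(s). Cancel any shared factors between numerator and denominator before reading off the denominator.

1. series reduction of M1, M2 -> (-2)/(2*s^2 + s - 1)
2. series reduction of M3, M4 -> (4*s^2 + 17*s + 4)/(3*s^4 - 5*s^3 + 8*s^2 + s + 3)
3. reduce the feedback loop with forward (M1*M2) and return (M3*M4) -> (-6*s^4 + 10*s^3 - 16*s^2 - 2*s - 6)/(6*s^6 - 7*s^5 + 8*s^4 + 15*s^3 - 9*s^2 - 32*s - 11)
T(s) is the step-3 result (common factors already cancelled). Leading coefficient of the denominator: 6. Divide through by 6 for the monic polynomial.

Final answer: s^6 - 7*s^5/6 + 4*s^4/3 + 5*s^3/2 - 3*s^2/2 - 16*s/3 - 11/6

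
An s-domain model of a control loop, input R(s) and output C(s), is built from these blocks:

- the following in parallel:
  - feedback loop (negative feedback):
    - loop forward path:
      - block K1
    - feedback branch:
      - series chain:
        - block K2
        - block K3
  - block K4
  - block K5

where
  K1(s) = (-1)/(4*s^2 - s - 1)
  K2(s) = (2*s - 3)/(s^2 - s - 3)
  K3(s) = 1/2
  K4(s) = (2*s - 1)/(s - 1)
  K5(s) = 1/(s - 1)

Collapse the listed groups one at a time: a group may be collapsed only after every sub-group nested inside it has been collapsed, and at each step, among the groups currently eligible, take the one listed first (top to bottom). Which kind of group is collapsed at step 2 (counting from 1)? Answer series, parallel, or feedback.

Answer: feedback

Working:
1. combine K2, K3 in series
2. feedback reduction of K1, (K2*K3)
3. parallel reduction of [K1/(1+K1*(K2*K3))], K4, K5
So the answer for step 2 is feedback.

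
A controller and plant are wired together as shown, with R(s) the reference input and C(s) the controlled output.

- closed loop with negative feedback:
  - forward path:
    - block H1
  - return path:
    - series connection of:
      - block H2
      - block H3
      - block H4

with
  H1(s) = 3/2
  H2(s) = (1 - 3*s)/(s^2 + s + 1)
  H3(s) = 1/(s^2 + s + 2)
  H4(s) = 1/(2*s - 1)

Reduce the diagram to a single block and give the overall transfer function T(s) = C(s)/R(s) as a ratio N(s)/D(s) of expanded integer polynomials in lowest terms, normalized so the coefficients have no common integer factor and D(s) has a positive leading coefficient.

Answer: (6*s^5 + 9*s^4 + 18*s^3 + 6*s^2 + 3*s - 6)/(4*s^5 + 6*s^4 + 12*s^3 + 4*s^2 - 7*s - 1)

Working:
Step 1 - cascade H2, H3, H4, giving (1 - 3*s)/(2*s^5 + 3*s^4 + 6*s^3 + 2*s^2 + s - 2)
Step 2 - apply the feedback formula to H1, (H2*H3*H4), which is the overall transfer function T(s) = C(s)/R(s) in lowest terms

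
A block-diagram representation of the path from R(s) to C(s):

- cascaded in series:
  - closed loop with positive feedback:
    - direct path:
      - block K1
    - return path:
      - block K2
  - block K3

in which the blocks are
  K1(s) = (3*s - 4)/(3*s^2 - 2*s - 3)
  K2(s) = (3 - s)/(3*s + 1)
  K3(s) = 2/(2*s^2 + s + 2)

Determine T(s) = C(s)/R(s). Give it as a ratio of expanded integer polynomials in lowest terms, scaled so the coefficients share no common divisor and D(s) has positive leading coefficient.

Reducing step by step:

Step 1. apply the feedback formula to K1, K2 -> (9*s^2 - 9*s - 4)/(9*s^3 - 24*s + 9)
Step 2. series reduction of [K1/(1-K1*K2)], K3 - this is the overall T(s), already in the required normalized form

Answer: (18*s^2 - 18*s - 8)/(18*s^5 + 9*s^4 - 30*s^3 - 6*s^2 - 39*s + 18)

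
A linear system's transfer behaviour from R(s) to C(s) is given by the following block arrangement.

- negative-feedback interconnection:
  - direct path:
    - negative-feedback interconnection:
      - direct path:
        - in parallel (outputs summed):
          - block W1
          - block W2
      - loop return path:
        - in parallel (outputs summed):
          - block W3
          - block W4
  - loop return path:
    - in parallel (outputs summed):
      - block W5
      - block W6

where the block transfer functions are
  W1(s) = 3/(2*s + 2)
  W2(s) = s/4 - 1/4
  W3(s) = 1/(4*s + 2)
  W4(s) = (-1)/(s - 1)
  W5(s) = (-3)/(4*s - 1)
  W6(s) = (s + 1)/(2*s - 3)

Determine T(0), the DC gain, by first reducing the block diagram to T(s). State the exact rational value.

(1) add W1, W2 (parallel); result (s^2 + 5)/(4*s + 4)
(2) reduce the parallel group W3, W4; result (-3*s - 3)/(4*s^2 - 2*s - 2)
(3) close the feedback loop around (W1+W2), (W3+W4); result (4*s^4 - 2*s^3 + 18*s^2 - 10*s - 10)/(13*s^3 + 5*s^2 - 31*s - 23)
(4) reduce the parallel group W5, W6; result (4*s^2 - 3*s + 8)/(8*s^2 - 14*s + 3)
(5) close the feedback loop around [(W1+W2)/(1+(W1+W2)*(W3+W4))], (W5+W6); result (32*s^6 - 72*s^5 + 184*s^4 - 338*s^3 + 114*s^2 + 110*s - 30)/(16*s^6 + 84*s^5 - 32*s^4 - 389*s^3 + 399*s^2 + 179*s - 149)
DC gain: substitute s = 0 into T(s) from step 5: T(0) = -30/(-149) = 30/149.

Therefore the answer is 30/149.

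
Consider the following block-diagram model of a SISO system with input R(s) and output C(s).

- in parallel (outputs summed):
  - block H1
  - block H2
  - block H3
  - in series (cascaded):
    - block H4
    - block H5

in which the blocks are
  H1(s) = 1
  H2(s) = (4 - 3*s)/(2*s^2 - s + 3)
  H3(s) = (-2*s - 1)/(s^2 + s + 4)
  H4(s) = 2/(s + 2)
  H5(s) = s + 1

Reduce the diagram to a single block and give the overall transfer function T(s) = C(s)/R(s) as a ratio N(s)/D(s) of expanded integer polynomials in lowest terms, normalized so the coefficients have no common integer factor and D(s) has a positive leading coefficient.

Answer: (6*s^5 + 4*s^4 + 21*s^3 + 26*s^2 + 19*s + 74)/(2*s^5 + 5*s^4 + 12*s^3 + 19*s^2 + 10*s + 24)

Working:
Step 1: cascade H4, H5; result (2*s + 2)/(s + 2)
Step 2: add H1, H2, H3, (H4*H5) (parallel), which is the overall transfer function T(s) = C(s)/R(s) in lowest terms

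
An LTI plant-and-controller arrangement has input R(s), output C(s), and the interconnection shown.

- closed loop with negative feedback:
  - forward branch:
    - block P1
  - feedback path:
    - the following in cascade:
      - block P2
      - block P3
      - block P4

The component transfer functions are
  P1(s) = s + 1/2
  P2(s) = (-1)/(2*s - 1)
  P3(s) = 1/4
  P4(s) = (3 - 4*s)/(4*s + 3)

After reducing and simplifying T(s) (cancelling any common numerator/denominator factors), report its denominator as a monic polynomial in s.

First reduce the diagram to T(s).

Step 1: reduce the series chain P2, P3, P4; result (4*s - 3)/(32*s^2 + 8*s - 12)
Step 2: reduce the feedback loop with forward P1 and return (P2*P3*P4); result (64*s^3 + 48*s^2 - 16*s - 12)/(72*s^2 + 14*s - 27)
Step 2 gives the fully reduced T(s), with no common factor left to cancel. The denominator's leading coefficient is 72, so divide each of its coefficients by 72 to get the monic form.

Answer: s^2 + 7*s/36 - 3/8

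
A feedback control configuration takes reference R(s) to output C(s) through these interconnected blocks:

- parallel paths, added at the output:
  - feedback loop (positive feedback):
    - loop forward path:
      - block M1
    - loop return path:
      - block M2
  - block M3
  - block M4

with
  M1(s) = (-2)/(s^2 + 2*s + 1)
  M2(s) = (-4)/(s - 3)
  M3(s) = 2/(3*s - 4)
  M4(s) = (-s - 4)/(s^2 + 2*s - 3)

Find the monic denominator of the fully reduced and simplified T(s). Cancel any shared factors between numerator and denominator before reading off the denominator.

Reducing step by step:

Step 1 - reduce the feedback loop with forward M1 and return M2 = (6 - 2*s)/(s^3 - s^2 - 5*s - 11)
Step 2 - combine [M1/(1-M1*M2)], M3, M4 in parallel = (-s^5 - 9*s^4 + 33*s^3 + 67*s^2 - 132*s - 38)/(3*s^6 - s^5 - 34*s^4 - 14*s^3 + 51*s^2 + 127*s - 132)
The result of step 2 is T(s) in lowest terms. Its denominator has leading coefficient 3; dividing the denominator through by 3 makes it monic.

Answer: s^6 - s^5/3 - 34*s^4/3 - 14*s^3/3 + 17*s^2 + 127*s/3 - 44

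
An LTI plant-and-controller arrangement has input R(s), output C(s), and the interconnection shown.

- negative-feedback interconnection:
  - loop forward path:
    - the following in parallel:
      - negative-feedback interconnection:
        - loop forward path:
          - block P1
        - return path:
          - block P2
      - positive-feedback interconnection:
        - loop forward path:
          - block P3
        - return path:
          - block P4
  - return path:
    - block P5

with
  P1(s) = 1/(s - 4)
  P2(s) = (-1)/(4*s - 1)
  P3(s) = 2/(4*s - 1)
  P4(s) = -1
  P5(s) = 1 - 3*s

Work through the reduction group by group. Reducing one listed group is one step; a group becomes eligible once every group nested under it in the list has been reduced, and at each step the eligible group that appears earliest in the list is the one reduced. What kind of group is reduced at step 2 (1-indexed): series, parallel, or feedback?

(1) collapse the loop (P1 forward, P2 return)
(2) reduce the feedback loop with forward P3 and return P4
(3) sum the parallel branches [P1/(1+P1*P2)], [P3/(1-P3*P4)]
(4) close the feedback loop around ([P1/(1+P1*P2)]+[P3/(1-P3*P4)]), P5
At step 2 the group reduced is feedback.

Final answer: feedback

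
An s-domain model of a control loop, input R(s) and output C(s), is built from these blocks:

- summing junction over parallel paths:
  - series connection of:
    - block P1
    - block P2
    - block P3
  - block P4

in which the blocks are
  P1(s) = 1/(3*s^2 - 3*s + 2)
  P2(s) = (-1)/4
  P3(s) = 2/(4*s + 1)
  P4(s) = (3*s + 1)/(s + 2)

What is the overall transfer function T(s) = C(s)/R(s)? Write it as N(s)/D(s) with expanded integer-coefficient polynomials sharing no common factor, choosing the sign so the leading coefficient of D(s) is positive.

1. multiply P1, P2, P3 (series) = (-1)/(24*s^3 - 18*s^2 + 10*s + 4)
2. parallel reduction of (P1*P2*P3), P4, which is the overall transfer function T(s) = C(s)/R(s) in lowest terms

Hence the answer: (72*s^4 - 30*s^3 + 12*s^2 + 21*s + 2)/(24*s^4 + 30*s^3 - 26*s^2 + 24*s + 8)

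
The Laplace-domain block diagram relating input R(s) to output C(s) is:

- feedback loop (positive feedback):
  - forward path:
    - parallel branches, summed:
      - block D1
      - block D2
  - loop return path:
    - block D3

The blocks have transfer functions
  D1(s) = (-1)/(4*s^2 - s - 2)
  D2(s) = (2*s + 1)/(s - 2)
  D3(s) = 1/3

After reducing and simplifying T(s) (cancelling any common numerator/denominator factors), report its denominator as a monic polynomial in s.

The answer is s^3 - 29*s^2/4 + 3*s/2 + 3.

Reasoning:
[1] add D1, D2 (parallel): (8*s^3 + 2*s^2 - 6*s)/(4*s^3 - 9*s^2 + 4)
[2] apply the feedback formula to (D1+D2), D3: (24*s^3 + 6*s^2 - 18*s)/(4*s^3 - 29*s^2 + 6*s + 12)
The result of step 2 is T(s) in lowest terms. Its denominator has leading coefficient 4; dividing the denominator through by 4 makes it monic.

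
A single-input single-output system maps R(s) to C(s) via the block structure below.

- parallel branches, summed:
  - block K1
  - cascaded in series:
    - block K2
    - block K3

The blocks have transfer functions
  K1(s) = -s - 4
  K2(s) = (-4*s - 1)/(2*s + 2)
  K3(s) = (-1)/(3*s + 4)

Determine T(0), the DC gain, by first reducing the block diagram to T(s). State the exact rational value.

[1] multiply K2, K3 (series): (4*s + 1)/(6*s^2 + 14*s + 8)
[2] parallel reduction of K1, (K2*K3): (-6*s^3 - 38*s^2 - 60*s - 31)/(6*s^2 + 14*s + 8)
Evaluating the step-2 result (the overall T(s)) at s = 0 gives T(0) = -31/8.

Answer: -31/8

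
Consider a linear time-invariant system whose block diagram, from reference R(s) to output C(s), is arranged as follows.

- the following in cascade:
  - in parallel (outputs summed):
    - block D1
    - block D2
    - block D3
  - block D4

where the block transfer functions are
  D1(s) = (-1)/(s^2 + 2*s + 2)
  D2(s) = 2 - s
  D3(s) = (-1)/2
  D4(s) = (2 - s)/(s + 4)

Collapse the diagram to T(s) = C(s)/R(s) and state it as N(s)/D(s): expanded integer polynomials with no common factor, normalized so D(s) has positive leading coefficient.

1. reduce the parallel group D1, D2, D3 gives (-2*s^3 - s^2 + 2*s + 4)/(2*s^2 + 4*s + 4)
2. series reduction of (D1+D2+D3), D4: this yields T(s), and no further normalization is needed

Hence the answer: (2*s^4 - 3*s^3 - 4*s^2 + 8)/(2*s^3 + 12*s^2 + 20*s + 16)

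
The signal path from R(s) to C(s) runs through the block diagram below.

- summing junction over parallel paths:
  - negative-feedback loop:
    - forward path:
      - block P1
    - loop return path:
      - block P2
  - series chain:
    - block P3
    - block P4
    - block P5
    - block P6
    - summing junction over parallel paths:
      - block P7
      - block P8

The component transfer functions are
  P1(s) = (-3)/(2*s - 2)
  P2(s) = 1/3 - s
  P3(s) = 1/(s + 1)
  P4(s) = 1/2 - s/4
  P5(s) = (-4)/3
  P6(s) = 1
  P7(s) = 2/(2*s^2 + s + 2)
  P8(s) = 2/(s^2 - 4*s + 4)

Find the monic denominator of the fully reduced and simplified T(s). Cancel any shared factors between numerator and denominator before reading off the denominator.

Step 1. reduce the feedback loop with forward P1 and return P2: (-3)/(5*s - 3)
Step 2. sum the parallel branches P7, P8: (6*s^2 - 6*s + 12)/(2*s^4 - 7*s^3 + 6*s^2 - 4*s + 8)
Step 3. multiply P3, P4, P5, P6, (P7+P8) (series): (2*s^2 - 2*s + 4)/(2*s^4 - s^3 - 3*s^2 - 4*s - 4)
Step 4. reduce the parallel group [P1/(1+P1*P2)], (P3*P4*P5*P6*(P7+P8)): (-6*s^4 + 13*s^3 - 7*s^2 + 38*s)/(10*s^5 - 11*s^4 - 12*s^3 - 11*s^2 - 8*s + 12)
Step 4 gives the fully reduced T(s), with no common factor left to cancel. The denominator's leading coefficient is 10, so divide each of its coefficients by 10 to get the monic form.

Hence the answer: s^5 - 11*s^4/10 - 6*s^3/5 - 11*s^2/10 - 4*s/5 + 6/5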